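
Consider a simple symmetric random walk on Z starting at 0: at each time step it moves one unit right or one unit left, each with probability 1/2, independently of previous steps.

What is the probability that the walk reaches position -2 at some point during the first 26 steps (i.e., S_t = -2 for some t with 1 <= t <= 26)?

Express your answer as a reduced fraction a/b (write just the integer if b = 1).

Answer: 11762641/16777216

Derivation:
Count via complement. Let g(t,s) = #length-t paths at position s with S_1..S_t all ≠ -2.
g(t,s) = g(t-1,s-1) + g(t-1,s+1) for s ≠ -2; g(t,-2) = 0.
t=0: g(0,0)=1
t=1: g(1,-1)=1 g(1,1)=1
t=2: g(2,0)=2 g(2,2)=1
t=3: g(3,-1)=2 g(3,1)=3 g(3,3)=1
t=4: g(4,0)=5 g(4,2)=4 g(4,4)=1
t=5: g(5,-1)=5 g(5,1)=9 g(5,3)=5 g(5,5)=1
t=6: g(6,0)=14 g(6,2)=14 g(6,4)=6 g(6,6)=1
t=7: g(7,-1)=14 g(7,1)=28 g(7,3)=20 g(7,5)=7 g(7,7)=1
t=8: g(8,0)=42 g(8,2)=48 g(8,4)=27 g(8,6)=8 g(8,8)=1
t=9: g(9,-1)=42 g(9,1)=90 g(9,3)=75 g(9,5)=35 g(9,7)=9 g(9,9)=1
t=10: g(10,0)=132 g(10,2)=165 g(10,4)=110 g(10,6)=44 g(10,8)=10 g(10,10)=1
t=11: g(11,-1)=132 g(11,1)=297 g(11,3)=275 g(11,5)=154 g(11,7)=54 g(11,9)=11 g(11,11)=1
t=12: g(12,0)=429 g(12,2)=572 g(12,4)=429 g(12,6)=208 g(12,8)=65 g(12,10)=12 g(12,12)=1
t=13: g(13,-1)=429 g(13,1)=1001 g(13,3)=1001 g(13,5)=637 g(13,7)=273 g(13,9)=77 g(13,11)=13 g(13,13)=1
t=14: g(14,0)=1430 g(14,2)=2002 g(14,4)=1638 g(14,6)=910 g(14,8)=350 g(14,10)=90 g(14,12)=14 g(14,14)=1
t=15: g(15,-1)=1430 g(15,1)=3432 g(15,3)=3640 g(15,5)=2548 g(15,7)=1260 g(15,9)=440 g(15,11)=104 g(15,13)=15 g(15,15)=1
t=16: g(16,0)=4862 g(16,2)=7072 g(16,4)=6188 g(16,6)=3808 g(16,8)=1700 g(16,10)=544 g(16,12)=119 g(16,14)=16 g(16,16)=1
t=17: g(17,-1)=4862 g(17,1)=11934 g(17,3)=13260 g(17,5)=9996 g(17,7)=5508 g(17,9)=2244 g(17,11)=663 g(17,13)=135 g(17,15)=17 g(17,17)=1
t=18: g(18,0)=16796 g(18,2)=25194 g(18,4)=23256 g(18,6)=15504 g(18,8)=7752 g(18,10)=2907 g(18,12)=798 g(18,14)=152 g(18,16)=18 g(18,18)=1
t=19: g(19,-1)=16796 g(19,1)=41990 g(19,3)=48450 g(19,5)=38760 g(19,7)=23256 g(19,9)=10659 g(19,11)=3705 g(19,13)=950 g(19,15)=170 g(19,17)=19 g(19,19)=1
t=20: g(20,0)=58786 g(20,2)=90440 g(20,4)=87210 g(20,6)=62016 g(20,8)=33915 g(20,10)=14364 g(20,12)=4655 g(20,14)=1120 g(20,16)=189 g(20,18)=20 g(20,20)=1
t=21: g(21,-1)=58786 g(21,1)=149226 g(21,3)=177650 g(21,5)=149226 g(21,7)=95931 g(21,9)=48279 g(21,11)=19019 g(21,13)=5775 g(21,15)=1309 g(21,17)=209 g(21,19)=21 g(21,21)=1
t=22: g(22,0)=208012 g(22,2)=326876 g(22,4)=326876 g(22,6)=245157 g(22,8)=144210 g(22,10)=67298 g(22,12)=24794 g(22,14)=7084 g(22,16)=1518 g(22,18)=230 g(22,20)=22 g(22,22)=1
t=23: g(23,-1)=208012 g(23,1)=534888 g(23,3)=653752 g(23,5)=572033 g(23,7)=389367 g(23,9)=211508 g(23,11)=92092 g(23,13)=31878 g(23,15)=8602 g(23,17)=1748 g(23,19)=252 g(23,21)=23 g(23,23)=1
t=24: g(24,0)=742900 g(24,2)=1188640 g(24,4)=1225785 g(24,6)=961400 g(24,8)=600875 g(24,10)=303600 g(24,12)=123970 g(24,14)=40480 g(24,16)=10350 g(24,18)=2000 g(24,20)=275 g(24,22)=24 g(24,24)=1
t=25: g(25,-1)=742900 g(25,1)=1931540 g(25,3)=2414425 g(25,5)=2187185 g(25,7)=1562275 g(25,9)=904475 g(25,11)=427570 g(25,13)=164450 g(25,15)=50830 g(25,17)=12350 g(25,19)=2275 g(25,21)=299 g(25,23)=25 g(25,25)=1
t=26: g(26,0)=2674440 g(26,2)=4345965 g(26,4)=4601610 g(26,6)=3749460 g(26,8)=2466750 g(26,10)=1332045 g(26,12)=592020 g(26,14)=215280 g(26,16)=63180 g(26,18)=14625 g(26,20)=2574 g(26,22)=324 g(26,24)=26 g(26,26)=1
Paths never hitting -2: Σ_s g(26,s) = 20058300
Paths hitting -2: 2^26 - 20058300 = 47050564
P = 47050564/67108864 = 11762641/16777216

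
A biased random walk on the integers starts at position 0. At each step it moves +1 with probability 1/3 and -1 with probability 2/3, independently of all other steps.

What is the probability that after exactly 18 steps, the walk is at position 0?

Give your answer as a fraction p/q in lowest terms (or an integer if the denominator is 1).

To be at 0 after 18 steps: need exactly 9 steps of +1 and 9 of -1.
Number of such sequences: C(18,9) = 48620
Each has probability (1/3)^9 · (2/3)^9 = 512/387420489
P = 48620 · 512/387420489 = 24893440/387420489

Answer: 24893440/387420489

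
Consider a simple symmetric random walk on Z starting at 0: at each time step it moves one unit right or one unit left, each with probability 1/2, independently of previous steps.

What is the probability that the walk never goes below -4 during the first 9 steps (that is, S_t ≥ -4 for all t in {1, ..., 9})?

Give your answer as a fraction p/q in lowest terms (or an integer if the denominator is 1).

Answer: 57/64

Derivation:
Let f(t,s) = #length-t paths at position s with S_1..S_t all ≥ -4.
f(t,s) = f(t-1,s-1) + f(t-1,s+1) for s ≥ -4; f(t,s) = 0 for s < -4.
t=0: f(0,0)=1
t=1: f(1,-1)=1 f(1,1)=1
t=2: f(2,-2)=1 f(2,0)=2 f(2,2)=1
t=3: f(3,-3)=1 f(3,-1)=3 f(3,1)=3 f(3,3)=1
t=4: f(4,-4)=1 f(4,-2)=4 f(4,0)=6 f(4,2)=4 f(4,4)=1
t=5: f(5,-3)=5 f(5,-1)=10 f(5,1)=10 f(5,3)=5 f(5,5)=1
t=6: f(6,-4)=5 f(6,-2)=15 f(6,0)=20 f(6,2)=15 f(6,4)=6 f(6,6)=1
t=7: f(7,-3)=20 f(7,-1)=35 f(7,1)=35 f(7,3)=21 f(7,5)=7 f(7,7)=1
t=8: f(8,-4)=20 f(8,-2)=55 f(8,0)=70 f(8,2)=56 f(8,4)=28 f(8,6)=8 f(8,8)=1
t=9: f(9,-3)=75 f(9,-1)=125 f(9,1)=126 f(9,3)=84 f(9,5)=36 f(9,7)=9 f(9,9)=1
Σ_s f(9,s) = 456
P = 456/512 = 57/64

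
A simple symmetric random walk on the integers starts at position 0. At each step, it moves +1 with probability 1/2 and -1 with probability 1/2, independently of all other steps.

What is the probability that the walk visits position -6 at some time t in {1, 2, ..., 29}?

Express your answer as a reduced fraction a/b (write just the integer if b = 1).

Count via complement. Let g(t,s) = #length-t paths at position s with S_1..S_t all ≠ -6.
g(t,s) = g(t-1,s-1) + g(t-1,s+1) for s ≠ -6; g(t,-6) = 0.
t=0: g(0,0)=1
t=1: g(1,-1)=1 g(1,1)=1
t=2: g(2,-2)=1 g(2,0)=2 g(2,2)=1
t=3: g(3,-3)=1 g(3,-1)=3 g(3,1)=3 g(3,3)=1
t=4: g(4,-4)=1 g(4,-2)=4 g(4,0)=6 g(4,2)=4 g(4,4)=1
t=5: g(5,-5)=1 g(5,-3)=5 g(5,-1)=10 g(5,1)=10 g(5,3)=5 g(5,5)=1
t=6: g(6,-4)=6 g(6,-2)=15 g(6,0)=20 g(6,2)=15 g(6,4)=6 g(6,6)=1
t=7: g(7,-5)=6 g(7,-3)=21 g(7,-1)=35 g(7,1)=35 g(7,3)=21 g(7,5)=7 g(7,7)=1
t=8: g(8,-4)=27 g(8,-2)=56 g(8,0)=70 g(8,2)=56 g(8,4)=28 g(8,6)=8 g(8,8)=1
t=9: g(9,-5)=27 g(9,-3)=83 g(9,-1)=126 g(9,1)=126 g(9,3)=84 g(9,5)=36 g(9,7)=9 g(9,9)=1
t=10: g(10,-4)=110 g(10,-2)=209 g(10,0)=252 g(10,2)=210 g(10,4)=120 g(10,6)=45 g(10,8)=10 g(10,10)=1
t=11: g(11,-5)=110 g(11,-3)=319 g(11,-1)=461 g(11,1)=462 g(11,3)=330 g(11,5)=165 g(11,7)=55 g(11,9)=11 g(11,11)=1
t=12: g(12,-4)=429 g(12,-2)=780 g(12,0)=923 g(12,2)=792 g(12,4)=495 g(12,6)=220 g(12,8)=66 g(12,10)=12 g(12,12)=1
t=13: g(13,-5)=429 g(13,-3)=1209 g(13,-1)=1703 g(13,1)=1715 g(13,3)=1287 g(13,5)=715 g(13,7)=286 g(13,9)=78 g(13,11)=13 g(13,13)=1
t=14: g(14,-4)=1638 g(14,-2)=2912 g(14,0)=3418 g(14,2)=3002 g(14,4)=2002 g(14,6)=1001 g(14,8)=364 g(14,10)=91 g(14,12)=14 g(14,14)=1
t=15: g(15,-5)=1638 g(15,-3)=4550 g(15,-1)=6330 g(15,1)=6420 g(15,3)=5004 g(15,5)=3003 g(15,7)=1365 g(15,9)=455 g(15,11)=105 g(15,13)=15 g(15,15)=1
t=16: g(16,-4)=6188 g(16,-2)=10880 g(16,0)=12750 g(16,2)=11424 g(16,4)=8007 g(16,6)=4368 g(16,8)=1820 g(16,10)=560 g(16,12)=120 g(16,14)=16 g(16,16)=1
t=17: g(17,-5)=6188 g(17,-3)=17068 g(17,-1)=23630 g(17,1)=24174 g(17,3)=19431 g(17,5)=12375 g(17,7)=6188 g(17,9)=2380 g(17,11)=680 g(17,13)=136 g(17,15)=17 g(17,17)=1
t=18: g(18,-4)=23256 g(18,-2)=40698 g(18,0)=47804 g(18,2)=43605 g(18,4)=31806 g(18,6)=18563 g(18,8)=8568 g(18,10)=3060 g(18,12)=816 g(18,14)=153 g(18,16)=18 g(18,18)=1
t=19: g(19,-5)=23256 g(19,-3)=63954 g(19,-1)=88502 g(19,1)=91409 g(19,3)=75411 g(19,5)=50369 g(19,7)=27131 g(19,9)=11628 g(19,11)=3876 g(19,13)=969 g(19,15)=171 g(19,17)=19 g(19,19)=1
t=20: g(20,-4)=87210 g(20,-2)=152456 g(20,0)=179911 g(20,2)=166820 g(20,4)=125780 g(20,6)=77500 g(20,8)=38759 g(20,10)=15504 g(20,12)=4845 g(20,14)=1140 g(20,16)=190 g(20,18)=20 g(20,20)=1
t=21: g(21,-5)=87210 g(21,-3)=239666 g(21,-1)=332367 g(21,1)=346731 g(21,3)=292600 g(21,5)=203280 g(21,7)=116259 g(21,9)=54263 g(21,11)=20349 g(21,13)=5985 g(21,15)=1330 g(21,17)=210 g(21,19)=21 g(21,21)=1
t=22: g(22,-4)=326876 g(22,-2)=572033 g(22,0)=679098 g(22,2)=639331 g(22,4)=495880 g(22,6)=319539 g(22,8)=170522 g(22,10)=74612 g(22,12)=26334 g(22,14)=7315 g(22,16)=1540 g(22,18)=231 g(22,20)=22 g(22,22)=1
t=23: g(23,-5)=326876 g(23,-3)=898909 g(23,-1)=1251131 g(23,1)=1318429 g(23,3)=1135211 g(23,5)=815419 g(23,7)=490061 g(23,9)=245134 g(23,11)=100946 g(23,13)=33649 g(23,15)=8855 g(23,17)=1771 g(23,19)=253 g(23,21)=23 g(23,23)=1
t=24: g(24,-4)=1225785 g(24,-2)=2150040 g(24,0)=2569560 g(24,2)=2453640 g(24,4)=1950630 g(24,6)=1305480 g(24,8)=735195 g(24,10)=346080 g(24,12)=134595 g(24,14)=42504 g(24,16)=10626 g(24,18)=2024 g(24,20)=276 g(24,22)=24 g(24,24)=1
t=25: g(25,-5)=1225785 g(25,-3)=3375825 g(25,-1)=4719600 g(25,1)=5023200 g(25,3)=4404270 g(25,5)=3256110 g(25,7)=2040675 g(25,9)=1081275 g(25,11)=480675 g(25,13)=177099 g(25,15)=53130 g(25,17)=12650 g(25,19)=2300 g(25,21)=300 g(25,23)=25 g(25,25)=1
t=26: g(26,-4)=4601610 g(26,-2)=8095425 g(26,0)=9742800 g(26,2)=9427470 g(26,4)=7660380 g(26,6)=5296785 g(26,8)=3121950 g(26,10)=1561950 g(26,12)=657774 g(26,14)=230229 g(26,16)=65780 g(26,18)=14950 g(26,20)=2600 g(26,22)=325 g(26,24)=26 g(26,26)=1
t=27: g(27,-5)=4601610 g(27,-3)=12697035 g(27,-1)=17838225 g(27,1)=19170270 g(27,3)=17087850 g(27,5)=12957165 g(27,7)=8418735 g(27,9)=4683900 g(27,11)=2219724 g(27,13)=888003 g(27,15)=296009 g(27,17)=80730 g(27,19)=17550 g(27,21)=2925 g(27,23)=351 g(27,25)=27 g(27,27)=1
t=28: g(28,-4)=17298645 g(28,-2)=30535260 g(28,0)=37008495 g(28,2)=36258120 g(28,4)=30045015 g(28,6)=21375900 g(28,8)=13102635 g(28,10)=6903624 g(28,12)=3107727 g(28,14)=1184012 g(28,16)=376739 g(28,18)=98280 g(28,20)=20475 g(28,22)=3276 g(28,24)=378 g(28,26)=28 g(28,28)=1
t=29: g(29,-5)=17298645 g(29,-3)=47833905 g(29,-1)=67543755 g(29,1)=73266615 g(29,3)=66303135 g(29,5)=51420915 g(29,7)=34478535 g(29,9)=20006259 g(29,11)=10011351 g(29,13)=4291739 g(29,15)=1560751 g(29,17)=475019 g(29,19)=118755 g(29,21)=23751 g(29,23)=3654 g(29,25)=406 g(29,27)=29 g(29,29)=1
Paths never hitting -6: Σ_s g(29,s) = 394637220
Paths hitting -6: 2^29 - 394637220 = 142233692
P = 142233692/536870912 = 35558423/134217728

Answer: 35558423/134217728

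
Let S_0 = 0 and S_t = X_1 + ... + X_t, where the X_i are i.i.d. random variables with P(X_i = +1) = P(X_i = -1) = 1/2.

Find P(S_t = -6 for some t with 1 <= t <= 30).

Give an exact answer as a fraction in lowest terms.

Answer: 301766029/1073741824

Derivation:
Count via complement. Let g(t,s) = #length-t paths at position s with S_1..S_t all ≠ -6.
g(t,s) = g(t-1,s-1) + g(t-1,s+1) for s ≠ -6; g(t,-6) = 0.
t=0: g(0,0)=1
t=1: g(1,-1)=1 g(1,1)=1
t=2: g(2,-2)=1 g(2,0)=2 g(2,2)=1
t=3: g(3,-3)=1 g(3,-1)=3 g(3,1)=3 g(3,3)=1
t=4: g(4,-4)=1 g(4,-2)=4 g(4,0)=6 g(4,2)=4 g(4,4)=1
t=5: g(5,-5)=1 g(5,-3)=5 g(5,-1)=10 g(5,1)=10 g(5,3)=5 g(5,5)=1
t=6: g(6,-4)=6 g(6,-2)=15 g(6,0)=20 g(6,2)=15 g(6,4)=6 g(6,6)=1
t=7: g(7,-5)=6 g(7,-3)=21 g(7,-1)=35 g(7,1)=35 g(7,3)=21 g(7,5)=7 g(7,7)=1
t=8: g(8,-4)=27 g(8,-2)=56 g(8,0)=70 g(8,2)=56 g(8,4)=28 g(8,6)=8 g(8,8)=1
t=9: g(9,-5)=27 g(9,-3)=83 g(9,-1)=126 g(9,1)=126 g(9,3)=84 g(9,5)=36 g(9,7)=9 g(9,9)=1
t=10: g(10,-4)=110 g(10,-2)=209 g(10,0)=252 g(10,2)=210 g(10,4)=120 g(10,6)=45 g(10,8)=10 g(10,10)=1
t=11: g(11,-5)=110 g(11,-3)=319 g(11,-1)=461 g(11,1)=462 g(11,3)=330 g(11,5)=165 g(11,7)=55 g(11,9)=11 g(11,11)=1
t=12: g(12,-4)=429 g(12,-2)=780 g(12,0)=923 g(12,2)=792 g(12,4)=495 g(12,6)=220 g(12,8)=66 g(12,10)=12 g(12,12)=1
t=13: g(13,-5)=429 g(13,-3)=1209 g(13,-1)=1703 g(13,1)=1715 g(13,3)=1287 g(13,5)=715 g(13,7)=286 g(13,9)=78 g(13,11)=13 g(13,13)=1
t=14: g(14,-4)=1638 g(14,-2)=2912 g(14,0)=3418 g(14,2)=3002 g(14,4)=2002 g(14,6)=1001 g(14,8)=364 g(14,10)=91 g(14,12)=14 g(14,14)=1
t=15: g(15,-5)=1638 g(15,-3)=4550 g(15,-1)=6330 g(15,1)=6420 g(15,3)=5004 g(15,5)=3003 g(15,7)=1365 g(15,9)=455 g(15,11)=105 g(15,13)=15 g(15,15)=1
t=16: g(16,-4)=6188 g(16,-2)=10880 g(16,0)=12750 g(16,2)=11424 g(16,4)=8007 g(16,6)=4368 g(16,8)=1820 g(16,10)=560 g(16,12)=120 g(16,14)=16 g(16,16)=1
t=17: g(17,-5)=6188 g(17,-3)=17068 g(17,-1)=23630 g(17,1)=24174 g(17,3)=19431 g(17,5)=12375 g(17,7)=6188 g(17,9)=2380 g(17,11)=680 g(17,13)=136 g(17,15)=17 g(17,17)=1
t=18: g(18,-4)=23256 g(18,-2)=40698 g(18,0)=47804 g(18,2)=43605 g(18,4)=31806 g(18,6)=18563 g(18,8)=8568 g(18,10)=3060 g(18,12)=816 g(18,14)=153 g(18,16)=18 g(18,18)=1
t=19: g(19,-5)=23256 g(19,-3)=63954 g(19,-1)=88502 g(19,1)=91409 g(19,3)=75411 g(19,5)=50369 g(19,7)=27131 g(19,9)=11628 g(19,11)=3876 g(19,13)=969 g(19,15)=171 g(19,17)=19 g(19,19)=1
t=20: g(20,-4)=87210 g(20,-2)=152456 g(20,0)=179911 g(20,2)=166820 g(20,4)=125780 g(20,6)=77500 g(20,8)=38759 g(20,10)=15504 g(20,12)=4845 g(20,14)=1140 g(20,16)=190 g(20,18)=20 g(20,20)=1
t=21: g(21,-5)=87210 g(21,-3)=239666 g(21,-1)=332367 g(21,1)=346731 g(21,3)=292600 g(21,5)=203280 g(21,7)=116259 g(21,9)=54263 g(21,11)=20349 g(21,13)=5985 g(21,15)=1330 g(21,17)=210 g(21,19)=21 g(21,21)=1
t=22: g(22,-4)=326876 g(22,-2)=572033 g(22,0)=679098 g(22,2)=639331 g(22,4)=495880 g(22,6)=319539 g(22,8)=170522 g(22,10)=74612 g(22,12)=26334 g(22,14)=7315 g(22,16)=1540 g(22,18)=231 g(22,20)=22 g(22,22)=1
t=23: g(23,-5)=326876 g(23,-3)=898909 g(23,-1)=1251131 g(23,1)=1318429 g(23,3)=1135211 g(23,5)=815419 g(23,7)=490061 g(23,9)=245134 g(23,11)=100946 g(23,13)=33649 g(23,15)=8855 g(23,17)=1771 g(23,19)=253 g(23,21)=23 g(23,23)=1
t=24: g(24,-4)=1225785 g(24,-2)=2150040 g(24,0)=2569560 g(24,2)=2453640 g(24,4)=1950630 g(24,6)=1305480 g(24,8)=735195 g(24,10)=346080 g(24,12)=134595 g(24,14)=42504 g(24,16)=10626 g(24,18)=2024 g(24,20)=276 g(24,22)=24 g(24,24)=1
t=25: g(25,-5)=1225785 g(25,-3)=3375825 g(25,-1)=4719600 g(25,1)=5023200 g(25,3)=4404270 g(25,5)=3256110 g(25,7)=2040675 g(25,9)=1081275 g(25,11)=480675 g(25,13)=177099 g(25,15)=53130 g(25,17)=12650 g(25,19)=2300 g(25,21)=300 g(25,23)=25 g(25,25)=1
t=26: g(26,-4)=4601610 g(26,-2)=8095425 g(26,0)=9742800 g(26,2)=9427470 g(26,4)=7660380 g(26,6)=5296785 g(26,8)=3121950 g(26,10)=1561950 g(26,12)=657774 g(26,14)=230229 g(26,16)=65780 g(26,18)=14950 g(26,20)=2600 g(26,22)=325 g(26,24)=26 g(26,26)=1
t=27: g(27,-5)=4601610 g(27,-3)=12697035 g(27,-1)=17838225 g(27,1)=19170270 g(27,3)=17087850 g(27,5)=12957165 g(27,7)=8418735 g(27,9)=4683900 g(27,11)=2219724 g(27,13)=888003 g(27,15)=296009 g(27,17)=80730 g(27,19)=17550 g(27,21)=2925 g(27,23)=351 g(27,25)=27 g(27,27)=1
t=28: g(28,-4)=17298645 g(28,-2)=30535260 g(28,0)=37008495 g(28,2)=36258120 g(28,4)=30045015 g(28,6)=21375900 g(28,8)=13102635 g(28,10)=6903624 g(28,12)=3107727 g(28,14)=1184012 g(28,16)=376739 g(28,18)=98280 g(28,20)=20475 g(28,22)=3276 g(28,24)=378 g(28,26)=28 g(28,28)=1
t=29: g(29,-5)=17298645 g(29,-3)=47833905 g(29,-1)=67543755 g(29,1)=73266615 g(29,3)=66303135 g(29,5)=51420915 g(29,7)=34478535 g(29,9)=20006259 g(29,11)=10011351 g(29,13)=4291739 g(29,15)=1560751 g(29,17)=475019 g(29,19)=118755 g(29,21)=23751 g(29,23)=3654 g(29,25)=406 g(29,27)=29 g(29,29)=1
t=30: g(30,-4)=65132550 g(30,-2)=115377660 g(30,0)=140810370 g(30,2)=139569750 g(30,4)=117724050 g(30,6)=85899450 g(30,8)=54484794 g(30,10)=30017610 g(30,12)=14303090 g(30,14)=5852490 g(30,16)=2035770 g(30,18)=593774 g(30,20)=142506 g(30,22)=27405 g(30,24)=4060 g(30,26)=435 g(30,28)=30 g(30,30)=1
Paths never hitting -6: Σ_s g(30,s) = 771975795
Paths hitting -6: 2^30 - 771975795 = 301766029
P = 301766029/1073741824 = 301766029/1073741824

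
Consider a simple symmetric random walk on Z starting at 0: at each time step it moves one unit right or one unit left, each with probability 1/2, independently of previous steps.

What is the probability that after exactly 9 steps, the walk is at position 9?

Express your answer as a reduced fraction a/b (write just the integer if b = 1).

Answer: 1/512

Derivation:
To reach position 9 after 9 steps: need 9 steps of +1 and 0 of -1.
Favorable paths: C(9,9) = 1
Total paths: 2^9 = 512
P = 1/512 = 1/512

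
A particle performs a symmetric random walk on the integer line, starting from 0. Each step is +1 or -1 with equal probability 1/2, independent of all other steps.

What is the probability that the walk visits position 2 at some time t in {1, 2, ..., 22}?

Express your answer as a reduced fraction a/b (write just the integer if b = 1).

Answer: 1421113/2097152

Derivation:
Count via complement. Let g(t,s) = #length-t paths at position s with S_1..S_t all ≠ 2.
g(t,s) = g(t-1,s-1) + g(t-1,s+1) for s ≠ 2; g(t,2) = 0.
t=0: g(0,0)=1
t=1: g(1,-1)=1 g(1,1)=1
t=2: g(2,-2)=1 g(2,0)=2
t=3: g(3,-3)=1 g(3,-1)=3 g(3,1)=2
t=4: g(4,-4)=1 g(4,-2)=4 g(4,0)=5
t=5: g(5,-5)=1 g(5,-3)=5 g(5,-1)=9 g(5,1)=5
t=6: g(6,-6)=1 g(6,-4)=6 g(6,-2)=14 g(6,0)=14
t=7: g(7,-7)=1 g(7,-5)=7 g(7,-3)=20 g(7,-1)=28 g(7,1)=14
t=8: g(8,-8)=1 g(8,-6)=8 g(8,-4)=27 g(8,-2)=48 g(8,0)=42
t=9: g(9,-9)=1 g(9,-7)=9 g(9,-5)=35 g(9,-3)=75 g(9,-1)=90 g(9,1)=42
t=10: g(10,-10)=1 g(10,-8)=10 g(10,-6)=44 g(10,-4)=110 g(10,-2)=165 g(10,0)=132
t=11: g(11,-11)=1 g(11,-9)=11 g(11,-7)=54 g(11,-5)=154 g(11,-3)=275 g(11,-1)=297 g(11,1)=132
t=12: g(12,-12)=1 g(12,-10)=12 g(12,-8)=65 g(12,-6)=208 g(12,-4)=429 g(12,-2)=572 g(12,0)=429
t=13: g(13,-13)=1 g(13,-11)=13 g(13,-9)=77 g(13,-7)=273 g(13,-5)=637 g(13,-3)=1001 g(13,-1)=1001 g(13,1)=429
t=14: g(14,-14)=1 g(14,-12)=14 g(14,-10)=90 g(14,-8)=350 g(14,-6)=910 g(14,-4)=1638 g(14,-2)=2002 g(14,0)=1430
t=15: g(15,-15)=1 g(15,-13)=15 g(15,-11)=104 g(15,-9)=440 g(15,-7)=1260 g(15,-5)=2548 g(15,-3)=3640 g(15,-1)=3432 g(15,1)=1430
t=16: g(16,-16)=1 g(16,-14)=16 g(16,-12)=119 g(16,-10)=544 g(16,-8)=1700 g(16,-6)=3808 g(16,-4)=6188 g(16,-2)=7072 g(16,0)=4862
t=17: g(17,-17)=1 g(17,-15)=17 g(17,-13)=135 g(17,-11)=663 g(17,-9)=2244 g(17,-7)=5508 g(17,-5)=9996 g(17,-3)=13260 g(17,-1)=11934 g(17,1)=4862
t=18: g(18,-18)=1 g(18,-16)=18 g(18,-14)=152 g(18,-12)=798 g(18,-10)=2907 g(18,-8)=7752 g(18,-6)=15504 g(18,-4)=23256 g(18,-2)=25194 g(18,0)=16796
t=19: g(19,-19)=1 g(19,-17)=19 g(19,-15)=170 g(19,-13)=950 g(19,-11)=3705 g(19,-9)=10659 g(19,-7)=23256 g(19,-5)=38760 g(19,-3)=48450 g(19,-1)=41990 g(19,1)=16796
t=20: g(20,-20)=1 g(20,-18)=20 g(20,-16)=189 g(20,-14)=1120 g(20,-12)=4655 g(20,-10)=14364 g(20,-8)=33915 g(20,-6)=62016 g(20,-4)=87210 g(20,-2)=90440 g(20,0)=58786
t=21: g(21,-21)=1 g(21,-19)=21 g(21,-17)=209 g(21,-15)=1309 g(21,-13)=5775 g(21,-11)=19019 g(21,-9)=48279 g(21,-7)=95931 g(21,-5)=149226 g(21,-3)=177650 g(21,-1)=149226 g(21,1)=58786
t=22: g(22,-22)=1 g(22,-20)=22 g(22,-18)=230 g(22,-16)=1518 g(22,-14)=7084 g(22,-12)=24794 g(22,-10)=67298 g(22,-8)=144210 g(22,-6)=245157 g(22,-4)=326876 g(22,-2)=326876 g(22,0)=208012
Paths never hitting 2: Σ_s g(22,s) = 1352078
Paths hitting 2: 2^22 - 1352078 = 2842226
P = 2842226/4194304 = 1421113/2097152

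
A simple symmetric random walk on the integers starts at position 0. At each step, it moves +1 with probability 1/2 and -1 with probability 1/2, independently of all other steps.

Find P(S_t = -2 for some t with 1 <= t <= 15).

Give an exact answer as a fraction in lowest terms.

Answer: 9949/16384

Derivation:
Count via complement. Let g(t,s) = #length-t paths at position s with S_1..S_t all ≠ -2.
g(t,s) = g(t-1,s-1) + g(t-1,s+1) for s ≠ -2; g(t,-2) = 0.
t=0: g(0,0)=1
t=1: g(1,-1)=1 g(1,1)=1
t=2: g(2,0)=2 g(2,2)=1
t=3: g(3,-1)=2 g(3,1)=3 g(3,3)=1
t=4: g(4,0)=5 g(4,2)=4 g(4,4)=1
t=5: g(5,-1)=5 g(5,1)=9 g(5,3)=5 g(5,5)=1
t=6: g(6,0)=14 g(6,2)=14 g(6,4)=6 g(6,6)=1
t=7: g(7,-1)=14 g(7,1)=28 g(7,3)=20 g(7,5)=7 g(7,7)=1
t=8: g(8,0)=42 g(8,2)=48 g(8,4)=27 g(8,6)=8 g(8,8)=1
t=9: g(9,-1)=42 g(9,1)=90 g(9,3)=75 g(9,5)=35 g(9,7)=9 g(9,9)=1
t=10: g(10,0)=132 g(10,2)=165 g(10,4)=110 g(10,6)=44 g(10,8)=10 g(10,10)=1
t=11: g(11,-1)=132 g(11,1)=297 g(11,3)=275 g(11,5)=154 g(11,7)=54 g(11,9)=11 g(11,11)=1
t=12: g(12,0)=429 g(12,2)=572 g(12,4)=429 g(12,6)=208 g(12,8)=65 g(12,10)=12 g(12,12)=1
t=13: g(13,-1)=429 g(13,1)=1001 g(13,3)=1001 g(13,5)=637 g(13,7)=273 g(13,9)=77 g(13,11)=13 g(13,13)=1
t=14: g(14,0)=1430 g(14,2)=2002 g(14,4)=1638 g(14,6)=910 g(14,8)=350 g(14,10)=90 g(14,12)=14 g(14,14)=1
t=15: g(15,-1)=1430 g(15,1)=3432 g(15,3)=3640 g(15,5)=2548 g(15,7)=1260 g(15,9)=440 g(15,11)=104 g(15,13)=15 g(15,15)=1
Paths never hitting -2: Σ_s g(15,s) = 12870
Paths hitting -2: 2^15 - 12870 = 19898
P = 19898/32768 = 9949/16384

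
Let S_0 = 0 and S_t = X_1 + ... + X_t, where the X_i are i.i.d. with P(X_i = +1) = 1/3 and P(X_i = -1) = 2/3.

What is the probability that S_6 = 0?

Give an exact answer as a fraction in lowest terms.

To be at 0 after 6 steps: need exactly 3 steps of +1 and 3 of -1.
Number of such sequences: C(6,3) = 20
Each has probability (1/3)^3 · (2/3)^3 = 8/729
P = 20 · 8/729 = 160/729

Answer: 160/729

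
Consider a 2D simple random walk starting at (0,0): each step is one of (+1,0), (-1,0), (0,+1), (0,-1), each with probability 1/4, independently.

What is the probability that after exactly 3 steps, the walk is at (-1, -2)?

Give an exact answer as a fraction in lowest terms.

Answer: 3/64

Derivation:
Let h be the number of horizontal steps (so 3-h are vertical). To end at (-1,-2) need (h-1)/2 right-steps and ((3-h)-2)/2 up-steps.
Sum over h with 1 ≤ h ≤ 1, h ≡ 1 (mod 2), 3-h ≡ 0 (mod 2):
h=1: C(3,1)·C(1,0)·C(2,0) = 3·1·1 = 3
Total favorable: 3
Total paths: 4^3 = 64
P = 3/64 = 3/64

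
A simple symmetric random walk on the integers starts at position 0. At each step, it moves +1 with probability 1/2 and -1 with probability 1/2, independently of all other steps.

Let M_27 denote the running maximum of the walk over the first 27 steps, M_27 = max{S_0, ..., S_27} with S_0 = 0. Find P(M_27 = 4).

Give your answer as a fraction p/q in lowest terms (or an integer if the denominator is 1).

Let M_27 = max(S_0,...,S_27). Use the reflection principle: for j ≥ 1, #{paths with M_27 ≥ j} = #{S_27 ≥ j} + #{S_27 ≥ j+1}.
By reflection, #{M_27 ≥ 4} = #{S_27 ≥ 4} + #{S_27 ≥ 5} = 29666704 + 29666704 = 59333408.
#{M_27 ≥ 5} = #{S_27 ≥ 5} + #{S_27 ≥ 6} = 29666704 + 16628809 = 46295513.
#{M_27 = 4} = 59333408 - 46295513 = 13037895.
P(M_27 = 4) = 13037895/134217728 = 13037895/134217728

Answer: 13037895/134217728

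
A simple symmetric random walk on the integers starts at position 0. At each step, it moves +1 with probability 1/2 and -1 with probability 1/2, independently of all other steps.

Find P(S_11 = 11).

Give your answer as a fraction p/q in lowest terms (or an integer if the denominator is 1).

Answer: 1/2048

Derivation:
To reach position 11 after 11 steps: need 11 steps of +1 and 0 of -1.
Favorable paths: C(11,11) = 1
Total paths: 2^11 = 2048
P = 1/2048 = 1/2048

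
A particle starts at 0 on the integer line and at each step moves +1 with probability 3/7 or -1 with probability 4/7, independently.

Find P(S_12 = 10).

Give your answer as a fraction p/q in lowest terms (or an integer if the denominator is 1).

To reach position 10 after 12 steps: need 11 steps of +1 and 1 step of -1.
Number of such sequences: C(12,11) = 12
Each has probability (3/7)^11 · (4/7)^1 = 708588/13841287201
P = 12 · 708588/13841287201 = 8503056/13841287201

Answer: 8503056/13841287201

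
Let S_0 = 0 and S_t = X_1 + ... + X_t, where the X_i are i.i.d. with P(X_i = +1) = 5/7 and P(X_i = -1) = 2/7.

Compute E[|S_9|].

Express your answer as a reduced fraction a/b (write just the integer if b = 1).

S_9 takes values m ≡ 1 (mod 2) with |m| ≤ 9; P(S_9=m) = C(9,(9+m)/2) · (5/7)^((9+m)/2) · (2/7)^((9-m)/2).
Distribution: P(S=-9)=512/40353607, P(S=-7)=11520/40353607, P(S=-5)=115200/40353607, P(S=-3)=96000/5764801, P(S=-1)=360000/5764801, P(S=1)=900000/5764801, P(S=3)=1500000/5764801, P(S=5)=11250000/40353607, P(S=7)=7031250/40353607, P(S=9)=1953125/40353607
E[|S_9|] = Σ_m |m|·P(S_9=m) = 23720589/5764801

Answer: 23720589/5764801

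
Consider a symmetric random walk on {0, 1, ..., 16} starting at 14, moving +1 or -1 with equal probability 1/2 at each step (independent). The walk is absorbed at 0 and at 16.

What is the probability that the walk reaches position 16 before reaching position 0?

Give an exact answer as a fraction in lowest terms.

Symmetric walk (p = 1/2): the harmonic-function argument gives P(hit 16 before 0 | start at 14) = a/N.
P = 14/16 = 7/8

Answer: 7/8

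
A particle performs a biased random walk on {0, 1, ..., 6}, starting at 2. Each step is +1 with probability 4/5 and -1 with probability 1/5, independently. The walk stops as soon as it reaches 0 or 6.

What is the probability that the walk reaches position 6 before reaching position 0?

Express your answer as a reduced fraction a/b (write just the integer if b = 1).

Answer: 256/273

Derivation:
Biased walk: p = 4/5, q = 1/5, r = q/p = 1/4
Gambler's ruin: P(hit 6 before 0 | start at 2) = (1 - r^a)/(1 - r^N)
r^2 = 1/16; r^6 = 1/4096
P = (1 - 1/16) / (1 - 1/4096) = 15/16 / 4095/4096 = 256/273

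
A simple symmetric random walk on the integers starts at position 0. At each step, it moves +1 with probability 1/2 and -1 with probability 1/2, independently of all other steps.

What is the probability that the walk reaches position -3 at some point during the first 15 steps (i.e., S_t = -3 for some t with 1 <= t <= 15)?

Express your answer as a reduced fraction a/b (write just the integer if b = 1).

Count via complement. Let g(t,s) = #length-t paths at position s with S_1..S_t all ≠ -3.
g(t,s) = g(t-1,s-1) + g(t-1,s+1) for s ≠ -3; g(t,-3) = 0.
t=0: g(0,0)=1
t=1: g(1,-1)=1 g(1,1)=1
t=2: g(2,-2)=1 g(2,0)=2 g(2,2)=1
t=3: g(3,-1)=3 g(3,1)=3 g(3,3)=1
t=4: g(4,-2)=3 g(4,0)=6 g(4,2)=4 g(4,4)=1
t=5: g(5,-1)=9 g(5,1)=10 g(5,3)=5 g(5,5)=1
t=6: g(6,-2)=9 g(6,0)=19 g(6,2)=15 g(6,4)=6 g(6,6)=1
t=7: g(7,-1)=28 g(7,1)=34 g(7,3)=21 g(7,5)=7 g(7,7)=1
t=8: g(8,-2)=28 g(8,0)=62 g(8,2)=55 g(8,4)=28 g(8,6)=8 g(8,8)=1
t=9: g(9,-1)=90 g(9,1)=117 g(9,3)=83 g(9,5)=36 g(9,7)=9 g(9,9)=1
t=10: g(10,-2)=90 g(10,0)=207 g(10,2)=200 g(10,4)=119 g(10,6)=45 g(10,8)=10 g(10,10)=1
t=11: g(11,-1)=297 g(11,1)=407 g(11,3)=319 g(11,5)=164 g(11,7)=55 g(11,9)=11 g(11,11)=1
t=12: g(12,-2)=297 g(12,0)=704 g(12,2)=726 g(12,4)=483 g(12,6)=219 g(12,8)=66 g(12,10)=12 g(12,12)=1
t=13: g(13,-1)=1001 g(13,1)=1430 g(13,3)=1209 g(13,5)=702 g(13,7)=285 g(13,9)=78 g(13,11)=13 g(13,13)=1
t=14: g(14,-2)=1001 g(14,0)=2431 g(14,2)=2639 g(14,4)=1911 g(14,6)=987 g(14,8)=363 g(14,10)=91 g(14,12)=14 g(14,14)=1
t=15: g(15,-1)=3432 g(15,1)=5070 g(15,3)=4550 g(15,5)=2898 g(15,7)=1350 g(15,9)=454 g(15,11)=105 g(15,13)=15 g(15,15)=1
Paths never hitting -3: Σ_s g(15,s) = 17875
Paths hitting -3: 2^15 - 17875 = 14893
P = 14893/32768 = 14893/32768

Answer: 14893/32768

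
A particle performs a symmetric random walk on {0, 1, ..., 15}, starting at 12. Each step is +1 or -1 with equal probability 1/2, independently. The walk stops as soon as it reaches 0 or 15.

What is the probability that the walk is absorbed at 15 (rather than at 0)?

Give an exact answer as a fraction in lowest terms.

Answer: 4/5

Derivation:
Symmetric walk (p = 1/2): the harmonic-function argument gives P(hit 15 before 0 | start at 12) = a/N.
P = 12/15 = 4/5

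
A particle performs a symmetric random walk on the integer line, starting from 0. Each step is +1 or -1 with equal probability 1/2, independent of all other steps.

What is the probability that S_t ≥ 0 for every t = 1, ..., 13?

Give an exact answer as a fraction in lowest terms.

Answer: 429/2048

Derivation:
Let f(t,s) = #length-t paths at position s with S_1..S_t all ≥ 0.
f(t,s) = f(t-1,s-1) + f(t-1,s+1) for s ≥ 0; f(t,s) = 0 for s < 0.
t=0: f(0,0)=1
t=1: f(1,1)=1
t=2: f(2,0)=1 f(2,2)=1
t=3: f(3,1)=2 f(3,3)=1
t=4: f(4,0)=2 f(4,2)=3 f(4,4)=1
t=5: f(5,1)=5 f(5,3)=4 f(5,5)=1
t=6: f(6,0)=5 f(6,2)=9 f(6,4)=5 f(6,6)=1
t=7: f(7,1)=14 f(7,3)=14 f(7,5)=6 f(7,7)=1
t=8: f(8,0)=14 f(8,2)=28 f(8,4)=20 f(8,6)=7 f(8,8)=1
t=9: f(9,1)=42 f(9,3)=48 f(9,5)=27 f(9,7)=8 f(9,9)=1
t=10: f(10,0)=42 f(10,2)=90 f(10,4)=75 f(10,6)=35 f(10,8)=9 f(10,10)=1
t=11: f(11,1)=132 f(11,3)=165 f(11,5)=110 f(11,7)=44 f(11,9)=10 f(11,11)=1
t=12: f(12,0)=132 f(12,2)=297 f(12,4)=275 f(12,6)=154 f(12,8)=54 f(12,10)=11 f(12,12)=1
t=13: f(13,1)=429 f(13,3)=572 f(13,5)=429 f(13,7)=208 f(13,9)=65 f(13,11)=12 f(13,13)=1
Σ_s f(13,s) = 1716
P = 1716/8192 = 429/2048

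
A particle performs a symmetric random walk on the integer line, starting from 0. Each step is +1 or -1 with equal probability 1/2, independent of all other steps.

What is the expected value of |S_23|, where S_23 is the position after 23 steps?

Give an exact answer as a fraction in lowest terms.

S_23 takes values m ≡ 1 (mod 2) with |m| ≤ 23; P(S_23=m) = C(23,(23+m)/2)/2^23.
Total paths: 2^23 = 8388608
Distribution: P(S=-23)=1/8388608, P(S=-21)=23/8388608, P(S=-19)=253/8388608, P(S=-17)=1771/8388608, P(S=-15)=8855/8388608, P(S=-13)=33649/8388608, P(S=-11)=100947/8388608, P(S=-9)=245157/8388608, P(S=-7)=490314/8388608, P(S=-5)=817190/8388608, P(S=-3)=1144066/8388608, P(S=-1)=1352078/8388608, P(S=1)=1352078/8388608, P(S=3)=1144066/8388608, P(S=5)=817190/8388608, P(S=7)=490314/8388608, P(S=9)=245157/8388608, P(S=11)=100947/8388608, P(S=13)=33649/8388608, P(S=15)=8855/8388608, P(S=17)=1771/8388608, P(S=19)=253/8388608, P(S=21)=23/8388608, P(S=23)=1/8388608
E[|S_23|] = Σ_m |m|·P(S_23=m) = 32449872/8388608 = 2028117/524288

Answer: 2028117/524288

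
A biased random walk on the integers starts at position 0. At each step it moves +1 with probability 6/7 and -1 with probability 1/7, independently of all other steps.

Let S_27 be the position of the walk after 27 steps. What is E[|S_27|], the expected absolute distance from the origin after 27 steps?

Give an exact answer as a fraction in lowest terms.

Answer: 25863482693063606391225/1341068619663964900807

Derivation:
S_27 takes values m ≡ 1 (mod 2) with |m| ≤ 27; P(S_27=m) = C(27,(27+m)/2) · (6/7)^((27+m)/2) · (1/7)^((27-m)/2).
Distribution: P(S=-27)=1/65712362363534280139543, P(S=-25)=162/65712362363534280139543, P(S=-23)=12636/65712362363534280139543, P(S=-21)=631800/65712362363534280139543, P(S=-19)=22744800/65712362363534280139543, P(S=-17)=627756480/65712362363534280139543, P(S=-15)=13810642560/65712362363534280139543, P(S=-13)=248591566080/65712362363534280139543, P(S=-11)=3728873491200/65712362363534280139543, P(S=-9)=47232397555200/65712362363534280139543, P(S=-7)=510109893596160/65712362363534280139543, P(S=-5)=4730109922437120/65712362363534280139543, P(S=-3)=37840879379496960/65712362363534280139543, P(S=-1)=261975318781132800/65712362363534280139543, P(S=1)=1571851912686796800/65712362363534280139543, P(S=3)=8173629945971343360/65712362363534280139543, P(S=5)=36781334756871045120/65712362363534280139543, P(S=7)=142798123173734645760/65712362363534280139543, P(S=9)=475993743912448819200/65712362363534280139543, P(S=11)=1352824324803801907200/65712362363534280139543, P(S=13)=3246778379529124577280/65712362363534280139543, P(S=15)=6493556759058249154560/65712362363534280139543, P(S=17)=10625820151186225889280/65712362363534280139543, P(S=19)=13859765414590729420800/65712362363534280139543, P(S=21)=13859765414590729420800/65712362363534280139543, P(S=23)=9979031098505325182976/65712362363534280139543, P(S=25)=4605706660848611622912/65712362363534280139543, P(S=27)=1023490369077469249536/65712362363534280139543
E[|S_27|] = Σ_m |m|·P(S_27=m) = 25863482693063606391225/1341068619663964900807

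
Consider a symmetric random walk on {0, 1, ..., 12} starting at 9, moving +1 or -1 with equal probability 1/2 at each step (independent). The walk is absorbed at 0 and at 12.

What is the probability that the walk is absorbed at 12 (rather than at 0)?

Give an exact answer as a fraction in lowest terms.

Symmetric walk (p = 1/2): the harmonic-function argument gives P(hit 12 before 0 | start at 9) = a/N.
P = 9/12 = 3/4

Answer: 3/4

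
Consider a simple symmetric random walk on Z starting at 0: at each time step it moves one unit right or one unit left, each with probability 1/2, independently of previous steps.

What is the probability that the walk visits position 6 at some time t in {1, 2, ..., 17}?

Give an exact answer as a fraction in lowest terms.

Count via complement. Let g(t,s) = #length-t paths at position s with S_1..S_t all ≠ 6.
g(t,s) = g(t-1,s-1) + g(t-1,s+1) for s ≠ 6; g(t,6) = 0.
t=0: g(0,0)=1
t=1: g(1,-1)=1 g(1,1)=1
t=2: g(2,-2)=1 g(2,0)=2 g(2,2)=1
t=3: g(3,-3)=1 g(3,-1)=3 g(3,1)=3 g(3,3)=1
t=4: g(4,-4)=1 g(4,-2)=4 g(4,0)=6 g(4,2)=4 g(4,4)=1
t=5: g(5,-5)=1 g(5,-3)=5 g(5,-1)=10 g(5,1)=10 g(5,3)=5 g(5,5)=1
t=6: g(6,-6)=1 g(6,-4)=6 g(6,-2)=15 g(6,0)=20 g(6,2)=15 g(6,4)=6
t=7: g(7,-7)=1 g(7,-5)=7 g(7,-3)=21 g(7,-1)=35 g(7,1)=35 g(7,3)=21 g(7,5)=6
t=8: g(8,-8)=1 g(8,-6)=8 g(8,-4)=28 g(8,-2)=56 g(8,0)=70 g(8,2)=56 g(8,4)=27
t=9: g(9,-9)=1 g(9,-7)=9 g(9,-5)=36 g(9,-3)=84 g(9,-1)=126 g(9,1)=126 g(9,3)=83 g(9,5)=27
t=10: g(10,-10)=1 g(10,-8)=10 g(10,-6)=45 g(10,-4)=120 g(10,-2)=210 g(10,0)=252 g(10,2)=209 g(10,4)=110
t=11: g(11,-11)=1 g(11,-9)=11 g(11,-7)=55 g(11,-5)=165 g(11,-3)=330 g(11,-1)=462 g(11,1)=461 g(11,3)=319 g(11,5)=110
t=12: g(12,-12)=1 g(12,-10)=12 g(12,-8)=66 g(12,-6)=220 g(12,-4)=495 g(12,-2)=792 g(12,0)=923 g(12,2)=780 g(12,4)=429
t=13: g(13,-13)=1 g(13,-11)=13 g(13,-9)=78 g(13,-7)=286 g(13,-5)=715 g(13,-3)=1287 g(13,-1)=1715 g(13,1)=1703 g(13,3)=1209 g(13,5)=429
t=14: g(14,-14)=1 g(14,-12)=14 g(14,-10)=91 g(14,-8)=364 g(14,-6)=1001 g(14,-4)=2002 g(14,-2)=3002 g(14,0)=3418 g(14,2)=2912 g(14,4)=1638
t=15: g(15,-15)=1 g(15,-13)=15 g(15,-11)=105 g(15,-9)=455 g(15,-7)=1365 g(15,-5)=3003 g(15,-3)=5004 g(15,-1)=6420 g(15,1)=6330 g(15,3)=4550 g(15,5)=1638
t=16: g(16,-16)=1 g(16,-14)=16 g(16,-12)=120 g(16,-10)=560 g(16,-8)=1820 g(16,-6)=4368 g(16,-4)=8007 g(16,-2)=11424 g(16,0)=12750 g(16,2)=10880 g(16,4)=6188
t=17: g(17,-17)=1 g(17,-15)=17 g(17,-13)=136 g(17,-11)=680 g(17,-9)=2380 g(17,-7)=6188 g(17,-5)=12375 g(17,-3)=19431 g(17,-1)=24174 g(17,1)=23630 g(17,3)=17068 g(17,5)=6188
Paths never hitting 6: Σ_s g(17,s) = 112268
Paths hitting 6: 2^17 - 112268 = 18804
P = 18804/131072 = 4701/32768

Answer: 4701/32768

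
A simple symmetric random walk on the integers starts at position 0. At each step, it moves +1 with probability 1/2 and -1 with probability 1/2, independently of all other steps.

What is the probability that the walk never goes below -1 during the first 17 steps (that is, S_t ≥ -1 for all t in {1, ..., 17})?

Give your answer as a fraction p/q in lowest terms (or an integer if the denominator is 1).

Answer: 12155/32768

Derivation:
Let f(t,s) = #length-t paths at position s with S_1..S_t all ≥ -1.
f(t,s) = f(t-1,s-1) + f(t-1,s+1) for s ≥ -1; f(t,s) = 0 for s < -1.
t=0: f(0,0)=1
t=1: f(1,-1)=1 f(1,1)=1
t=2: f(2,0)=2 f(2,2)=1
t=3: f(3,-1)=2 f(3,1)=3 f(3,3)=1
t=4: f(4,0)=5 f(4,2)=4 f(4,4)=1
t=5: f(5,-1)=5 f(5,1)=9 f(5,3)=5 f(5,5)=1
t=6: f(6,0)=14 f(6,2)=14 f(6,4)=6 f(6,6)=1
t=7: f(7,-1)=14 f(7,1)=28 f(7,3)=20 f(7,5)=7 f(7,7)=1
t=8: f(8,0)=42 f(8,2)=48 f(8,4)=27 f(8,6)=8 f(8,8)=1
t=9: f(9,-1)=42 f(9,1)=90 f(9,3)=75 f(9,5)=35 f(9,7)=9 f(9,9)=1
t=10: f(10,0)=132 f(10,2)=165 f(10,4)=110 f(10,6)=44 f(10,8)=10 f(10,10)=1
t=11: f(11,-1)=132 f(11,1)=297 f(11,3)=275 f(11,5)=154 f(11,7)=54 f(11,9)=11 f(11,11)=1
t=12: f(12,0)=429 f(12,2)=572 f(12,4)=429 f(12,6)=208 f(12,8)=65 f(12,10)=12 f(12,12)=1
t=13: f(13,-1)=429 f(13,1)=1001 f(13,3)=1001 f(13,5)=637 f(13,7)=273 f(13,9)=77 f(13,11)=13 f(13,13)=1
t=14: f(14,0)=1430 f(14,2)=2002 f(14,4)=1638 f(14,6)=910 f(14,8)=350 f(14,10)=90 f(14,12)=14 f(14,14)=1
t=15: f(15,-1)=1430 f(15,1)=3432 f(15,3)=3640 f(15,5)=2548 f(15,7)=1260 f(15,9)=440 f(15,11)=104 f(15,13)=15 f(15,15)=1
t=16: f(16,0)=4862 f(16,2)=7072 f(16,4)=6188 f(16,6)=3808 f(16,8)=1700 f(16,10)=544 f(16,12)=119 f(16,14)=16 f(16,16)=1
t=17: f(17,-1)=4862 f(17,1)=11934 f(17,3)=13260 f(17,5)=9996 f(17,7)=5508 f(17,9)=2244 f(17,11)=663 f(17,13)=135 f(17,15)=17 f(17,17)=1
Σ_s f(17,s) = 48620
P = 48620/131072 = 12155/32768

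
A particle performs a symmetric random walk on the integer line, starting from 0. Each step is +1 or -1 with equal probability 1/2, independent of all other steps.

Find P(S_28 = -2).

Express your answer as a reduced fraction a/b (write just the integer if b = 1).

Answer: 2340135/16777216

Derivation:
To reach position -2 after 28 steps: need 13 steps of +1 and 15 of -1.
Favorable paths: C(28,13) = 37442160
Total paths: 2^28 = 268435456
P = 37442160/268435456 = 2340135/16777216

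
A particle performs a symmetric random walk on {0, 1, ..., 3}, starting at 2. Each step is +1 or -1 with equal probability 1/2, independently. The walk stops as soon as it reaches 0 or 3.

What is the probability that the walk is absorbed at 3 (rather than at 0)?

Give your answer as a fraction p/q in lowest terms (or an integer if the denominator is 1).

Answer: 2/3

Derivation:
Symmetric walk (p = 1/2): the harmonic-function argument gives P(hit 3 before 0 | start at 2) = a/N.
P = 2/3 = 2/3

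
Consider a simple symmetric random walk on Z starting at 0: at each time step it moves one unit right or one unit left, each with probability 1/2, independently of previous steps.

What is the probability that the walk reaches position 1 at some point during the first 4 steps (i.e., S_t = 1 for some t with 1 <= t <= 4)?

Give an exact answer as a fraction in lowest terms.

Answer: 5/8

Derivation:
Count via complement. Let g(t,s) = #length-t paths at position s with S_1..S_t all ≠ 1.
g(t,s) = g(t-1,s-1) + g(t-1,s+1) for s ≠ 1; g(t,1) = 0.
t=0: g(0,0)=1
t=1: g(1,-1)=1
t=2: g(2,-2)=1 g(2,0)=1
t=3: g(3,-3)=1 g(3,-1)=2
t=4: g(4,-4)=1 g(4,-2)=3 g(4,0)=2
Paths never hitting 1: Σ_s g(4,s) = 6
Paths hitting 1: 2^4 - 6 = 10
P = 10/16 = 5/8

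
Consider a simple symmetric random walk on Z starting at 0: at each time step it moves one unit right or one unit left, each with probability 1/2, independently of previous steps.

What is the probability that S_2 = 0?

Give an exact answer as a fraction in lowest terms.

To return to 0 after 2 steps: need exactly 1 step of +1 and 1 of -1.
Favorable paths: C(2,1) = 2
Total paths: 2^2 = 4
P = 2/4 = 1/2

Answer: 1/2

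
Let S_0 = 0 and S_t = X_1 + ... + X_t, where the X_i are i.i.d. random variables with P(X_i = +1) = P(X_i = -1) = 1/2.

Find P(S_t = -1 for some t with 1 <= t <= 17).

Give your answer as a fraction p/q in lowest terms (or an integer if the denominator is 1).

Answer: 53381/65536

Derivation:
Count via complement. Let g(t,s) = #length-t paths at position s with S_1..S_t all ≠ -1.
g(t,s) = g(t-1,s-1) + g(t-1,s+1) for s ≠ -1; g(t,-1) = 0.
t=0: g(0,0)=1
t=1: g(1,1)=1
t=2: g(2,0)=1 g(2,2)=1
t=3: g(3,1)=2 g(3,3)=1
t=4: g(4,0)=2 g(4,2)=3 g(4,4)=1
t=5: g(5,1)=5 g(5,3)=4 g(5,5)=1
t=6: g(6,0)=5 g(6,2)=9 g(6,4)=5 g(6,6)=1
t=7: g(7,1)=14 g(7,3)=14 g(7,5)=6 g(7,7)=1
t=8: g(8,0)=14 g(8,2)=28 g(8,4)=20 g(8,6)=7 g(8,8)=1
t=9: g(9,1)=42 g(9,3)=48 g(9,5)=27 g(9,7)=8 g(9,9)=1
t=10: g(10,0)=42 g(10,2)=90 g(10,4)=75 g(10,6)=35 g(10,8)=9 g(10,10)=1
t=11: g(11,1)=132 g(11,3)=165 g(11,5)=110 g(11,7)=44 g(11,9)=10 g(11,11)=1
t=12: g(12,0)=132 g(12,2)=297 g(12,4)=275 g(12,6)=154 g(12,8)=54 g(12,10)=11 g(12,12)=1
t=13: g(13,1)=429 g(13,3)=572 g(13,5)=429 g(13,7)=208 g(13,9)=65 g(13,11)=12 g(13,13)=1
t=14: g(14,0)=429 g(14,2)=1001 g(14,4)=1001 g(14,6)=637 g(14,8)=273 g(14,10)=77 g(14,12)=13 g(14,14)=1
t=15: g(15,1)=1430 g(15,3)=2002 g(15,5)=1638 g(15,7)=910 g(15,9)=350 g(15,11)=90 g(15,13)=14 g(15,15)=1
t=16: g(16,0)=1430 g(16,2)=3432 g(16,4)=3640 g(16,6)=2548 g(16,8)=1260 g(16,10)=440 g(16,12)=104 g(16,14)=15 g(16,16)=1
t=17: g(17,1)=4862 g(17,3)=7072 g(17,5)=6188 g(17,7)=3808 g(17,9)=1700 g(17,11)=544 g(17,13)=119 g(17,15)=16 g(17,17)=1
Paths never hitting -1: Σ_s g(17,s) = 24310
Paths hitting -1: 2^17 - 24310 = 106762
P = 106762/131072 = 53381/65536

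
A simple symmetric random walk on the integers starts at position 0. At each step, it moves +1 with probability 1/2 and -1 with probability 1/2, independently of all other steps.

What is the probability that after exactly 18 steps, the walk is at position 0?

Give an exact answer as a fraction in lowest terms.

Answer: 12155/65536

Derivation:
To return to 0 after 18 steps: need exactly 9 steps of +1 and 9 of -1.
Favorable paths: C(18,9) = 48620
Total paths: 2^18 = 262144
P = 48620/262144 = 12155/65536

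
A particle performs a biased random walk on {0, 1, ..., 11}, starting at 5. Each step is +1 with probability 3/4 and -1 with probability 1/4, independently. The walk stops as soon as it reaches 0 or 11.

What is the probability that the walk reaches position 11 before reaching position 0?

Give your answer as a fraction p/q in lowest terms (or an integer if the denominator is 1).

Biased walk: p = 3/4, q = 1/4, r = q/p = 1/3
Gambler's ruin: P(hit 11 before 0 | start at 5) = (1 - r^a)/(1 - r^N)
r^5 = 1/243; r^11 = 1/177147
P = (1 - 1/243) / (1 - 1/177147) = 242/243 / 177146/177147 = 88209/88573

Answer: 88209/88573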